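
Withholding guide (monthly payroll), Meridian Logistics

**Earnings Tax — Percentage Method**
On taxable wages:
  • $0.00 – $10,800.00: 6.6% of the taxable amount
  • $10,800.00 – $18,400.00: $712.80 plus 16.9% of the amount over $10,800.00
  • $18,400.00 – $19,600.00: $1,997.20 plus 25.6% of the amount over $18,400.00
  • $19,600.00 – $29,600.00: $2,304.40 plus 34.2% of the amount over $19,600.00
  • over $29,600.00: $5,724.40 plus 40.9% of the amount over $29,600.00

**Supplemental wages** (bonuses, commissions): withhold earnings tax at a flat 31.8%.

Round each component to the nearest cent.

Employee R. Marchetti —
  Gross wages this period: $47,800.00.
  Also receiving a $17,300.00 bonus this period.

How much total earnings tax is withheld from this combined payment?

Earnings Tax: taxable = $47,800.00
  $5,724.40 + 40.9% × ($47,800.00 − $29,600.00) = $5,724.40 + 40.9% × $18,200.00 = $13,168.20
Supplemental (31.8% flat on bonus): 31.8% × $17,300.00 = $5,501.40
Total earnings tax: $13,168.20 + $5,501.40 = $18,669.60

$18,669.60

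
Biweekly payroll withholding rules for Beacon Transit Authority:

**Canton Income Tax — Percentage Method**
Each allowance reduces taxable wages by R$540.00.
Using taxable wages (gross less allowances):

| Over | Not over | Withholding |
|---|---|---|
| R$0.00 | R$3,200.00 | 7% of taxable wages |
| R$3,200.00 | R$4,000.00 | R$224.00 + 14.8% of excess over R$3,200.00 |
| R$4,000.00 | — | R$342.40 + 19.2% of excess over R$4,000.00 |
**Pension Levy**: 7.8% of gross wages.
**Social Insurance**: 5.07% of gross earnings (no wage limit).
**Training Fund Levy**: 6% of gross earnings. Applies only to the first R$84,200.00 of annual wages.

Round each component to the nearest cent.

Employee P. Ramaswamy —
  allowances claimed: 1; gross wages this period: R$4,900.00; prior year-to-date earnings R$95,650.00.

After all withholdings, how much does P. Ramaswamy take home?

R$3,857.85

Canton Income Tax: taxable = R$4,900.00 − 1×R$540.00 = R$4,360.00
  R$342.40 + 19.2% × (R$4,360.00 − R$4,000.00) = R$342.40 + 19.2% × R$360.00 = R$411.52
Pension Levy: 7.8% × R$4,900.00 = R$382.20
Social Insurance: 5.07% × R$4,900.00 = R$248.43
Training Fund Levy: YTD R$95,650.00 ≥ cap R$84,200.00 → R$0.00
Total withheld: R$411.52 + R$382.20 + R$248.43 + R$0.00 = R$1,042.15
Net pay: R$4,900.00 − R$1,042.15 = R$3,857.85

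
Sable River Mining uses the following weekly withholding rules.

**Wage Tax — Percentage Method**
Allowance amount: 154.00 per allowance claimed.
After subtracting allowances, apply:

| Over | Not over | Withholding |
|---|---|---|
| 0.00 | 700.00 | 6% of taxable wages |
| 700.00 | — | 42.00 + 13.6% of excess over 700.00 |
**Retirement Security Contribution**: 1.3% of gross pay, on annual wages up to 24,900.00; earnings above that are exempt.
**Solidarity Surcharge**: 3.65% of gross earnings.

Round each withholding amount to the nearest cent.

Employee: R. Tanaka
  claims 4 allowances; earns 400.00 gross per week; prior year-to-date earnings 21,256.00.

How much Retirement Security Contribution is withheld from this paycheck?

Retirement Security Contribution: 1.3% × 400.00 = 5.20

5.20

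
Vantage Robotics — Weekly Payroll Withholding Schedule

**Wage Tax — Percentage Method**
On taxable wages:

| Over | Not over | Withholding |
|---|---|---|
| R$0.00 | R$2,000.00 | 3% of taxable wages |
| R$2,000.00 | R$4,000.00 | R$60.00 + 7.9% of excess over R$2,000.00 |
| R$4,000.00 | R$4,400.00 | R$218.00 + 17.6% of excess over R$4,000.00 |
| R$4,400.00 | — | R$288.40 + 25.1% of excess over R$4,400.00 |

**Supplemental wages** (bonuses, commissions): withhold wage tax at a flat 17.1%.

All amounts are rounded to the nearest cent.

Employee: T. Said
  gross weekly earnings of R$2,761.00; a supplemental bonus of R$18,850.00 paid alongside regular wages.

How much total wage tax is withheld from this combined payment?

Wage Tax: taxable = R$2,761.00
  R$60.00 + 7.9% × (R$2,761.00 − R$2,000.00) = R$60.00 + 7.9% × R$761.00 = R$120.12
Supplemental (17.1% flat on bonus): 17.1% × R$18,850.00 = R$3,223.35
Total wage tax: R$120.12 + R$3,223.35 = R$3,343.47

R$3,343.47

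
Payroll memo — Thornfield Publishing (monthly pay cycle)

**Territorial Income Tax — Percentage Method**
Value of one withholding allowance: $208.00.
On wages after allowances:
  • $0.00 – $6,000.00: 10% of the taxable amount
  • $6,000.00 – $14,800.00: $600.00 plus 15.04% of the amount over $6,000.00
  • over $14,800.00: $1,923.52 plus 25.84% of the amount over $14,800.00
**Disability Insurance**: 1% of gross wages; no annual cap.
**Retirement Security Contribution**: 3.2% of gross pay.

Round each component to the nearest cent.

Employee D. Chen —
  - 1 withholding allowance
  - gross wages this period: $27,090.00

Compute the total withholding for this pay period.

Territorial Income Tax: taxable = $27,090.00 − 1×$208.00 = $26,882.00
  $1,923.52 + 25.84% × ($26,882.00 − $14,800.00) = $1,923.52 + 25.84% × $12,082.00 = $5,045.51
Disability Insurance: 1% × $27,090.00 = $270.90
Retirement Security Contribution: 3.2% × $27,090.00 = $866.88
Total: $5,045.51 + $270.90 + $866.88 = $6,183.29

$6,183.29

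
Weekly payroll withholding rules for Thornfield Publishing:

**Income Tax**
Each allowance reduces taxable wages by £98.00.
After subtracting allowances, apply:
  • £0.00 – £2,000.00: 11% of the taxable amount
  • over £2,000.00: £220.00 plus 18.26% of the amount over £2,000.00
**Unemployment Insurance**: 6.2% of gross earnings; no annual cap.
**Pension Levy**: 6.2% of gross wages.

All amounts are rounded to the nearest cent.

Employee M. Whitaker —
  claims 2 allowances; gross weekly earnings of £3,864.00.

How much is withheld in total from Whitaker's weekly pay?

£1,003.72

Income Tax: taxable = £3,864.00 − 2×£98.00 = £3,668.00
  £220.00 + 18.26% × (£3,668.00 − £2,000.00) = £220.00 + 18.26% × £1,668.00 = £524.58
Unemployment Insurance: 6.2% × £3,864.00 = £239.57
Pension Levy: 6.2% × £3,864.00 = £239.57
Total: £524.58 + £239.57 + £239.57 = £1,003.72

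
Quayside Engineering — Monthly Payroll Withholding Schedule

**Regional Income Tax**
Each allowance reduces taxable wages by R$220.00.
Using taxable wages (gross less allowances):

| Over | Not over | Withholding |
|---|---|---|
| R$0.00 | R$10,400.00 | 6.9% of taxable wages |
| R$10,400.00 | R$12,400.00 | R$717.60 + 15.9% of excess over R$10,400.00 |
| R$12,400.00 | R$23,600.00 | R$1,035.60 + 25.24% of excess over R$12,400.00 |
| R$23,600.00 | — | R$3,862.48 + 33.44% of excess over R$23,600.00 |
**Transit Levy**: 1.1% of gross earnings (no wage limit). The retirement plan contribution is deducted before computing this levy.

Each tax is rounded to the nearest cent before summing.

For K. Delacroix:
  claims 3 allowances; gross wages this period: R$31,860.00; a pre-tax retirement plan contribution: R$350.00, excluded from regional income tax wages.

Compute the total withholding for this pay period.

R$6,633.49

Regional Income Tax: taxable = R$31,860.00 − R$350.00 − 3×R$220.00 = R$30,850.00
  R$3,862.48 + 33.44% × (R$30,850.00 − R$23,600.00) = R$3,862.48 + 33.44% × R$7,250.00 = R$6,286.88
Transit Levy: 1.1% × R$31,510.00 = R$346.61
Total: R$6,286.88 + R$346.61 = R$6,633.49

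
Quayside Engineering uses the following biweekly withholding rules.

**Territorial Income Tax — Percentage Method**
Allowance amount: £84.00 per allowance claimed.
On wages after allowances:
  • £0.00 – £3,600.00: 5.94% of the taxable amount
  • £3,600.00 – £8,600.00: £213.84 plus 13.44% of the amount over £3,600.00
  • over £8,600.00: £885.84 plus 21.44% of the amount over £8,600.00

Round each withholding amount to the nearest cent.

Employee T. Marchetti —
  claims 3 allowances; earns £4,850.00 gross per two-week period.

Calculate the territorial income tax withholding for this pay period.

£347.97

Territorial Income Tax: taxable = £4,850.00 − 3×£84.00 = £4,598.00
  £213.84 + 13.44% × (£4,598.00 − £3,600.00) = £213.84 + 13.44% × £998.00 = £347.97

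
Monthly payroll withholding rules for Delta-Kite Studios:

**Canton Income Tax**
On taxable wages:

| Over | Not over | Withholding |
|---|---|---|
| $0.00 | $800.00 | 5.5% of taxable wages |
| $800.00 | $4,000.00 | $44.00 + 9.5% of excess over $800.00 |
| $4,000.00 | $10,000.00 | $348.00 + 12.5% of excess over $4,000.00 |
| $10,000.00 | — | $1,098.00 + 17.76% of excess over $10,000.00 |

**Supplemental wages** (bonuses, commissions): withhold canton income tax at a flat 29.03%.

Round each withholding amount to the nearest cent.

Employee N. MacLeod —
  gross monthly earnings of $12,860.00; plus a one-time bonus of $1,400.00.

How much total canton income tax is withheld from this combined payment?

$2,012.36

Canton Income Tax: taxable = $12,860.00
  $1,098.00 + 17.76% × ($12,860.00 − $10,000.00) = $1,098.00 + 17.76% × $2,860.00 = $1,605.94
Supplemental (29.03% flat on bonus): 29.03% × $1,400.00 = $406.42
Total canton income tax: $1,605.94 + $406.42 = $2,012.36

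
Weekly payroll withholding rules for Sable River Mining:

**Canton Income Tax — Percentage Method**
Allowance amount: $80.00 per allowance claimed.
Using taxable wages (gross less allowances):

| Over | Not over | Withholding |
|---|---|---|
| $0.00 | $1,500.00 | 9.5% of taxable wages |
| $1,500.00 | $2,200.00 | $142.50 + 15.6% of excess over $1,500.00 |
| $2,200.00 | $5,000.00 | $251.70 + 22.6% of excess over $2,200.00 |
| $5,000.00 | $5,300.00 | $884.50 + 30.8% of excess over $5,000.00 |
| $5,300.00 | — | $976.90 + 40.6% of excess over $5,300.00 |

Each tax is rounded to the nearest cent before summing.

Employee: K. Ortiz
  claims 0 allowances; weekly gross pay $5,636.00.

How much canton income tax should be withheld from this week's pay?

$1,113.32

Canton Income Tax: taxable = $5,636.00
  $976.90 + 40.6% × ($5,636.00 − $5,300.00) = $976.90 + 40.6% × $336.00 = $1,113.32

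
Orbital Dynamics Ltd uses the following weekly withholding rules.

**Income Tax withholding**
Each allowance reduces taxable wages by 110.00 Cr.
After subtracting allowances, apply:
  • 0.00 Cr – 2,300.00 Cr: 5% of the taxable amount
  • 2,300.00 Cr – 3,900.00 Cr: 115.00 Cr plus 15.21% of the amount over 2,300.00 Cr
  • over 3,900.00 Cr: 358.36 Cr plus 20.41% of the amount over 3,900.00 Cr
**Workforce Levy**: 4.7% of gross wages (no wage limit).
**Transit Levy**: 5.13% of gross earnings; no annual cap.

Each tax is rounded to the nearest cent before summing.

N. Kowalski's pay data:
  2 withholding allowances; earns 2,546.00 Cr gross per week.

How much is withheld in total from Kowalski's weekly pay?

369.22 Cr

Income Tax: taxable = 2,546.00 Cr − 2×110.00 Cr = 2,326.00 Cr
  115.00 Cr + 15.21% × (2,326.00 Cr − 2,300.00 Cr) = 115.00 Cr + 15.21% × 26.00 Cr = 118.95 Cr
Workforce Levy: 4.7% × 2,546.00 Cr = 119.66 Cr
Transit Levy: 5.13% × 2,546.00 Cr = 130.61 Cr
Total: 118.95 Cr + 119.66 Cr + 130.61 Cr = 369.22 Cr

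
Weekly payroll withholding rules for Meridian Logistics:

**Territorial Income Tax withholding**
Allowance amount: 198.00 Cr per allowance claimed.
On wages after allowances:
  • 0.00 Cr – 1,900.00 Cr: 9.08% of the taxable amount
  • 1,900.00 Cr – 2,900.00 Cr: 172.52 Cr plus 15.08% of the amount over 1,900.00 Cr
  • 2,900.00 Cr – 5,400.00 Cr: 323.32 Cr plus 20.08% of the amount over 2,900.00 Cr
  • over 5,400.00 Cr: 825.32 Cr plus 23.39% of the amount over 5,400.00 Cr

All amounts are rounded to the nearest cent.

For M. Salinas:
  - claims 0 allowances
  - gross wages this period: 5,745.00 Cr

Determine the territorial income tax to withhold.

906.02 Cr

Territorial Income Tax: taxable = 5,745.00 Cr
  825.32 Cr + 23.39% × (5,745.00 Cr − 5,400.00 Cr) = 825.32 Cr + 23.39% × 345.00 Cr = 906.02 Cr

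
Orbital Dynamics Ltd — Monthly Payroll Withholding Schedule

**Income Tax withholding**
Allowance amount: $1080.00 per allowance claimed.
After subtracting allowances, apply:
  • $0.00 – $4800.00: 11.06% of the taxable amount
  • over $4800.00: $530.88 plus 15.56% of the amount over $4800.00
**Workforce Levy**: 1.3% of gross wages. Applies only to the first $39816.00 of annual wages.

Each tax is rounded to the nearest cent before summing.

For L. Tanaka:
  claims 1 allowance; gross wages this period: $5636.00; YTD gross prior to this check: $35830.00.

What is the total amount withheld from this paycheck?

Income Tax: taxable = $5636.00 − 1×$1080.00 = $4556.00
  11.06% × $4556.00 = $503.89
Workforce Levy: cap $39816.00 − YTD $35830.00 = $3986.00 subject; 1.3% × $3986.00 = $51.82
Total: $503.89 + $51.82 = $555.71

$555.71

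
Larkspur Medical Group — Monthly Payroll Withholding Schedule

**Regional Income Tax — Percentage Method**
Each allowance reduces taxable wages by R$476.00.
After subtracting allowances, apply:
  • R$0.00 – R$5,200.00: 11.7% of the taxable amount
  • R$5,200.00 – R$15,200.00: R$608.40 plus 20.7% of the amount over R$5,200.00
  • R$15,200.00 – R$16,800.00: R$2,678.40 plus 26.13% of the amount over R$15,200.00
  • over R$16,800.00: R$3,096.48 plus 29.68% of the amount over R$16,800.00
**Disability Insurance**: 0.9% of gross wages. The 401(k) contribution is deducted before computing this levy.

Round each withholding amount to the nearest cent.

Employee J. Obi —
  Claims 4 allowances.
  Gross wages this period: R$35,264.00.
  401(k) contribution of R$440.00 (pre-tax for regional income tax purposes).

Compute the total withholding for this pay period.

R$8,194.32

Regional Income Tax: taxable = R$35,264.00 − R$440.00 − 4×R$476.00 = R$32,920.00
  R$3,096.48 + 29.68% × (R$32,920.00 − R$16,800.00) = R$3,096.48 + 29.68% × R$16,120.00 = R$7,880.90
Disability Insurance: 0.9% × R$34,824.00 = R$313.42
Total: R$7,880.90 + R$313.42 = R$8,194.32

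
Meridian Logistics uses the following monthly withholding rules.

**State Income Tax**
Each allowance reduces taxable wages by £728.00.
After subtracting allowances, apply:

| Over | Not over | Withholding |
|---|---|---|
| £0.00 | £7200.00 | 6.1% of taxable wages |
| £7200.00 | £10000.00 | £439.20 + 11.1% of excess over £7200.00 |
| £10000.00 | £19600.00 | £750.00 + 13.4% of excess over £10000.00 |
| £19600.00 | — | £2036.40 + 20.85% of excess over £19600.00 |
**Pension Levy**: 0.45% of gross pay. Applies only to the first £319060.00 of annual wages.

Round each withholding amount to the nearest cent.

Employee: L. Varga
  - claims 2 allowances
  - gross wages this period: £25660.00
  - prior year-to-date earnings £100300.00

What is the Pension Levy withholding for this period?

Pension Levy: 0.45% × £25660.00 = £115.47

£115.47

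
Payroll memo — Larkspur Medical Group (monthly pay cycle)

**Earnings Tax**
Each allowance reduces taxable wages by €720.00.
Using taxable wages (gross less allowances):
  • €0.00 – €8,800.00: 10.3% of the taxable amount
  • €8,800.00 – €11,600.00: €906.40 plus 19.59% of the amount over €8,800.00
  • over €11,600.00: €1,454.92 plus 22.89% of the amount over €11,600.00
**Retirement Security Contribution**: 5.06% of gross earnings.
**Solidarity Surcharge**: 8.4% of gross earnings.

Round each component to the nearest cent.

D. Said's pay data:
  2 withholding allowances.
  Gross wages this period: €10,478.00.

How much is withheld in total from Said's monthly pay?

€2,363.36

Earnings Tax: taxable = €10,478.00 − 2×€720.00 = €9,038.00
  €906.40 + 19.59% × (€9,038.00 − €8,800.00) = €906.40 + 19.59% × €238.00 = €953.02
Retirement Security Contribution: 5.06% × €10,478.00 = €530.19
Solidarity Surcharge: 8.4% × €10,478.00 = €880.15
Total: €953.02 + €530.19 + €880.15 = €2,363.36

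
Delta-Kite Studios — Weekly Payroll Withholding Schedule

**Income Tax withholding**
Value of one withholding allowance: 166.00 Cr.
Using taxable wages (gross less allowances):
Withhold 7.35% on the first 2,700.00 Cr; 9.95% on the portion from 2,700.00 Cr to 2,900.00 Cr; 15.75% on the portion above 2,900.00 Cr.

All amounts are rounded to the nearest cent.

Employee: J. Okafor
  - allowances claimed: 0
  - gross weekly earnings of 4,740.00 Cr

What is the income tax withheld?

Income Tax: taxable = 4,740.00 Cr
  218.35 Cr + 15.75% × (4,740.00 Cr − 2,900.00 Cr) = 218.35 Cr + 15.75% × 1,840.00 Cr = 508.15 Cr

508.15 Cr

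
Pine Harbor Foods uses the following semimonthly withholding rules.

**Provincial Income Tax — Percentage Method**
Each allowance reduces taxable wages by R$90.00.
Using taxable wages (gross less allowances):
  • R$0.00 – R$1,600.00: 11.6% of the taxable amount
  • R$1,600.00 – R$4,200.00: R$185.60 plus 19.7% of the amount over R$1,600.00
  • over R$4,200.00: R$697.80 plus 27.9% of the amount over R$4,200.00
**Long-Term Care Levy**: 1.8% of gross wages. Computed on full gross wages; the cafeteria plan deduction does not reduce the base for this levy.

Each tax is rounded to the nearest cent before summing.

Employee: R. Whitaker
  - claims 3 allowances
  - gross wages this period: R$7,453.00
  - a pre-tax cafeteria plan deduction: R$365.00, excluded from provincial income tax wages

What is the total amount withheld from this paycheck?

Provincial Income Tax: taxable = R$7,453.00 − R$365.00 − 3×R$90.00 = R$6,818.00
  R$697.80 + 27.9% × (R$6,818.00 − R$4,200.00) = R$697.80 + 27.9% × R$2,618.00 = R$1,428.22
Long-Term Care Levy: 1.8% × R$7,453.00 = R$134.15
Total: R$1,428.22 + R$134.15 = R$1,562.37

R$1,562.37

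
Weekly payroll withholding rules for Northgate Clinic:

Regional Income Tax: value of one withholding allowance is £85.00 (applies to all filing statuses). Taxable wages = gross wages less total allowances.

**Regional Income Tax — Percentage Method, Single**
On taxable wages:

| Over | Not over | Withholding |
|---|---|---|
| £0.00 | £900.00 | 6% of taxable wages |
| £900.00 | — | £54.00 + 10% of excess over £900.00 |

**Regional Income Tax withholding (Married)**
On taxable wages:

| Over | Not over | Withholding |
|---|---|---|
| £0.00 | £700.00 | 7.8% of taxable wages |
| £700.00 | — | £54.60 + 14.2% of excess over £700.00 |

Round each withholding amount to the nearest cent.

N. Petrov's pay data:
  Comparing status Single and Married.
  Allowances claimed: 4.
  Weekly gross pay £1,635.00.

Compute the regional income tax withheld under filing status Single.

Regional Income Tax (Single): taxable = £1,635.00 − 4×£85.00 = £1,295.00
  £54.00 + 10% × (£1,295.00 − £900.00) = £54.00 + 10% × £395.00 = £93.50

£93.50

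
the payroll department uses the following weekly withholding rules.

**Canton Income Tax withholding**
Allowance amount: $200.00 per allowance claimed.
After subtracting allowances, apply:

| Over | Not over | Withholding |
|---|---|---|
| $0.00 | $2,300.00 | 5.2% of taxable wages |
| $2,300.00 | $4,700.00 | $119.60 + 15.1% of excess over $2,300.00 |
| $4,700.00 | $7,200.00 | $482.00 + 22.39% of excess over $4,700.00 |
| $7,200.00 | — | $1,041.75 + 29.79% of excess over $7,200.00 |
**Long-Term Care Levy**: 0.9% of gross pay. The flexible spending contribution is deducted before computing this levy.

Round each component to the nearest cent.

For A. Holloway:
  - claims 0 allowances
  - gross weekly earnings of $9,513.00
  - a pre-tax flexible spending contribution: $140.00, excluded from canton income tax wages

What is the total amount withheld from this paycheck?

$1,773.45

Canton Income Tax: taxable = $9,513.00 − $140.00 = $9,373.00
  $1,041.75 + 29.79% × ($9,373.00 − $7,200.00) = $1,041.75 + 29.79% × $2,173.00 = $1,689.09
Long-Term Care Levy: 0.9% × $9,373.00 = $84.36
Total: $1,689.09 + $84.36 = $1,773.45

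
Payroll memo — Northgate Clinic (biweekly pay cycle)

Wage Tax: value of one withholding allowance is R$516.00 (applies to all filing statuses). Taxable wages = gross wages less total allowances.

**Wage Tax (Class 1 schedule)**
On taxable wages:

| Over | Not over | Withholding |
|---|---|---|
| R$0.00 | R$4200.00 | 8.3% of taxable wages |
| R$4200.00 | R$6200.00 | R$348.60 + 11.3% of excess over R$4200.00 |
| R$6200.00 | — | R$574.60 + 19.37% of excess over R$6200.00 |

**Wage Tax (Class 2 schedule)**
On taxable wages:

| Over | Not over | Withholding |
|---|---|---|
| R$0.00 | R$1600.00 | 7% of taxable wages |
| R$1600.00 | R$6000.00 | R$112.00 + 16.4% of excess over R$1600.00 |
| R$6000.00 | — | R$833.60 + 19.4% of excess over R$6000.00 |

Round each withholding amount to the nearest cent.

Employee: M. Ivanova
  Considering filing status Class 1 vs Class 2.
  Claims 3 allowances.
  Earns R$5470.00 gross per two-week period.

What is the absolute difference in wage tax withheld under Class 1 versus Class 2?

R$167.28

Wage Tax (Class 1): taxable = R$5470.00 − 3×R$516.00 = R$3922.00
  8.3% × R$3922.00 = R$325.53
Wage Tax (Class 2): taxable = R$5470.00 − 3×R$516.00 = R$3922.00
  R$112.00 + 16.4% × (R$3922.00 − R$1600.00) = R$112.00 + 16.4% × R$2322.00 = R$492.81
Difference: |R$325.53 − R$492.81| = R$167.28 (higher under Class 2)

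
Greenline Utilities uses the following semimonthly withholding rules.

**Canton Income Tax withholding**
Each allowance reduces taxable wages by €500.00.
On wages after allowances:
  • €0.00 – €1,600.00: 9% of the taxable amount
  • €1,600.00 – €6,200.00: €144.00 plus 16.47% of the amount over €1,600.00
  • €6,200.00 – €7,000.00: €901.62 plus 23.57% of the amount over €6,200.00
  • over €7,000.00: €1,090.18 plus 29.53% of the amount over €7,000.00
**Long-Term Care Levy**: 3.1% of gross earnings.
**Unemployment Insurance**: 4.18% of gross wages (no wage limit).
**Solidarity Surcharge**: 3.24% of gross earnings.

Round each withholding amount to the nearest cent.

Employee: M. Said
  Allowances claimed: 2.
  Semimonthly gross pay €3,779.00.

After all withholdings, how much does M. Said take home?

Canton Income Tax: taxable = €3,779.00 − 2×€500.00 = €2,779.00
  €144.00 + 16.47% × (€2,779.00 − €1,600.00) = €144.00 + 16.47% × €1,179.00 = €338.18
Long-Term Care Levy: 3.1% × €3,779.00 = €117.15
Unemployment Insurance: 4.18% × €3,779.00 = €157.96
Solidarity Surcharge: 3.24% × €3,779.00 = €122.44
Total withheld: €338.18 + €117.15 + €157.96 + €122.44 = €735.73
Net pay: €3,779.00 − €735.73 = €3,043.27

€3,043.27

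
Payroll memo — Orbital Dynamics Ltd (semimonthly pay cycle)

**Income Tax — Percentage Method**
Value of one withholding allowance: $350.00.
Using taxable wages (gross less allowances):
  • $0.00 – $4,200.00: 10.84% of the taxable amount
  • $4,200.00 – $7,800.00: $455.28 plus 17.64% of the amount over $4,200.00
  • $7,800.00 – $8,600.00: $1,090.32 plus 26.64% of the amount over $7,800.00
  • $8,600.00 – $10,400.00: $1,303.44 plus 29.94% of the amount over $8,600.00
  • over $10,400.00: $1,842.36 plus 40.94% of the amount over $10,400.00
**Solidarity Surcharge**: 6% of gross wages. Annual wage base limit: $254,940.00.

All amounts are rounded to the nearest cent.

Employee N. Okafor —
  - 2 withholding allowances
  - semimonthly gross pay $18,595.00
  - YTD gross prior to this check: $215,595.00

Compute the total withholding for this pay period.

Income Tax: taxable = $18,595.00 − 2×$350.00 = $17,895.00
  $1,842.36 + 40.94% × ($17,895.00 − $10,400.00) = $1,842.36 + 40.94% × $7,495.00 = $4,910.81
Solidarity Surcharge: 6% × $18,595.00 = $1,115.70
Total: $4,910.81 + $1,115.70 = $6,026.51

$6,026.51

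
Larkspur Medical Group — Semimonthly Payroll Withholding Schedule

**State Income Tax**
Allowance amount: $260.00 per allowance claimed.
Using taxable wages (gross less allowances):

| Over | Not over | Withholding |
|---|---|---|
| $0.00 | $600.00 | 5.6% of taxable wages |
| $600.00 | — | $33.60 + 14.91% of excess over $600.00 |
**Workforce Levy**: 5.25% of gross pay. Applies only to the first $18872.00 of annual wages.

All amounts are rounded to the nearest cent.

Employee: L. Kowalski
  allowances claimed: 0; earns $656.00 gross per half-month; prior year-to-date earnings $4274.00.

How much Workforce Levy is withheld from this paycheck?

Workforce Levy: 5.25% × $656.00 = $34.44

$34.44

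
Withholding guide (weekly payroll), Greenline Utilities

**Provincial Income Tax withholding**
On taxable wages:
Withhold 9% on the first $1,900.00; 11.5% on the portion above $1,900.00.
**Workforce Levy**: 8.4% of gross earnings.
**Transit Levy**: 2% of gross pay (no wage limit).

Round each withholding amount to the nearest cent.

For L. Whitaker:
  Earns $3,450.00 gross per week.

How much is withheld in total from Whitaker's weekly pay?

$708.05

Provincial Income Tax: taxable = $3,450.00
  $171.00 + 11.5% × ($3,450.00 − $1,900.00) = $171.00 + 11.5% × $1,550.00 = $349.25
Workforce Levy: 8.4% × $3,450.00 = $289.80
Transit Levy: 2% × $3,450.00 = $69.00
Total: $349.25 + $289.80 + $69.00 = $708.05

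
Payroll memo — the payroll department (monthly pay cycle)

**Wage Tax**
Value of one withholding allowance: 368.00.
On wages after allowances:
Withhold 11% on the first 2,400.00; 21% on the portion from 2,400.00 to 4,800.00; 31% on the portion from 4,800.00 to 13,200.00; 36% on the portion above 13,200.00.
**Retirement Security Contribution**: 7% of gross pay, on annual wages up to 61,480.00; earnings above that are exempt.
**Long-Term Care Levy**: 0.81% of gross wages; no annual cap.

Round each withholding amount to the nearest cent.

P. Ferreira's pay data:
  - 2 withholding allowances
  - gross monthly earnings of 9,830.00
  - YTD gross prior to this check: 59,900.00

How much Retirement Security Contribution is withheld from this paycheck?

Retirement Security Contribution: cap 61,480.00 − YTD 59,900.00 = 1,580.00 subject; 7% × 1,580.00 = 110.60

110.60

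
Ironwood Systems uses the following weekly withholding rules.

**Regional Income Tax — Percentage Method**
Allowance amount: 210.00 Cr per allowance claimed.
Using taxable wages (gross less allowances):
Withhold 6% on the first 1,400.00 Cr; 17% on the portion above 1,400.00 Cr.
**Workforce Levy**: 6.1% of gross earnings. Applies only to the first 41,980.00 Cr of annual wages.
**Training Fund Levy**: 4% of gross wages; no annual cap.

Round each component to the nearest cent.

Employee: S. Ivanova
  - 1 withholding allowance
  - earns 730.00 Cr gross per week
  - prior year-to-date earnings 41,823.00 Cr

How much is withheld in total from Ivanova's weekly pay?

Regional Income Tax: taxable = 730.00 Cr − 1×210.00 Cr = 520.00 Cr
  6% × 520.00 Cr = 31.20 Cr
Workforce Levy: cap 41,980.00 Cr − YTD 41,823.00 Cr = 157.00 Cr subject; 6.1% × 157.00 Cr = 9.58 Cr
Training Fund Levy: 4% × 730.00 Cr = 29.20 Cr
Total: 31.20 Cr + 9.58 Cr + 29.20 Cr = 69.98 Cr

69.98 Cr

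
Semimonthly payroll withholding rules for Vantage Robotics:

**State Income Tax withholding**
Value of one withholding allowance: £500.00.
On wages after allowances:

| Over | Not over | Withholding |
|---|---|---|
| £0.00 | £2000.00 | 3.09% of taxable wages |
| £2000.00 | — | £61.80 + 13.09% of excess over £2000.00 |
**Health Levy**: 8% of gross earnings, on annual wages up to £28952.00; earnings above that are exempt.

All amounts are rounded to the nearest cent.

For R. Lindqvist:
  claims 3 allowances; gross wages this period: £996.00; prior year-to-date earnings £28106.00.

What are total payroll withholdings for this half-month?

£67.68

State Income Tax: taxable = £996.00 − 3×£500.00 = £-504.00
  Taxable ≤ 0 → £0.00
Health Levy: cap £28952.00 − YTD £28106.00 = £846.00 subject; 8% × £846.00 = £67.68
Total: £0.00 + £67.68 = £67.68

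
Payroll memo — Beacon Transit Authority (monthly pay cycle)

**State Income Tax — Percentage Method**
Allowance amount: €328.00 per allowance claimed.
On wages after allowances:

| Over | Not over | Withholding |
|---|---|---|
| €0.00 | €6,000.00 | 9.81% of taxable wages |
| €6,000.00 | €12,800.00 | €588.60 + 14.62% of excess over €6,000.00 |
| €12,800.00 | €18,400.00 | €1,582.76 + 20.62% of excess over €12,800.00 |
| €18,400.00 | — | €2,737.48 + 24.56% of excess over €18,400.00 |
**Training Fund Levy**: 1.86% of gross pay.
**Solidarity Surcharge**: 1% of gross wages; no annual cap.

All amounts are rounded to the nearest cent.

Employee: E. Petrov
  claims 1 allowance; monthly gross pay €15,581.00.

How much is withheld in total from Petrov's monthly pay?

€2,534.19

State Income Tax: taxable = €15,581.00 − 1×€328.00 = €15,253.00
  €1,582.76 + 20.62% × (€15,253.00 − €12,800.00) = €1,582.76 + 20.62% × €2,453.00 = €2,088.57
Training Fund Levy: 1.86% × €15,581.00 = €289.81
Solidarity Surcharge: 1% × €15,581.00 = €155.81
Total: €2,088.57 + €289.81 + €155.81 = €2,534.19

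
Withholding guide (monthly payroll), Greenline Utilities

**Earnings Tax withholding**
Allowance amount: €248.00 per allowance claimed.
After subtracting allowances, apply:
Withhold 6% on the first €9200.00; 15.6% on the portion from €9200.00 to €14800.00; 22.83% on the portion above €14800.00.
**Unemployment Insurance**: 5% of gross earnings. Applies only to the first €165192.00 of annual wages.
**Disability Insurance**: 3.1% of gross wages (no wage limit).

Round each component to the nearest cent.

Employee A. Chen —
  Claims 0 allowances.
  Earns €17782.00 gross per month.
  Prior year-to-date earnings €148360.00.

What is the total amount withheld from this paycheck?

€3499.23

Earnings Tax: taxable = €17782.00
  €1425.60 + 22.83% × (€17782.00 − €14800.00) = €1425.60 + 22.83% × €2982.00 = €2106.39
Unemployment Insurance: cap €165192.00 − YTD €148360.00 = €16832.00 subject; 5% × €16832.00 = €841.60
Disability Insurance: 3.1% × €17782.00 = €551.24
Total: €2106.39 + €841.60 + €551.24 = €3499.23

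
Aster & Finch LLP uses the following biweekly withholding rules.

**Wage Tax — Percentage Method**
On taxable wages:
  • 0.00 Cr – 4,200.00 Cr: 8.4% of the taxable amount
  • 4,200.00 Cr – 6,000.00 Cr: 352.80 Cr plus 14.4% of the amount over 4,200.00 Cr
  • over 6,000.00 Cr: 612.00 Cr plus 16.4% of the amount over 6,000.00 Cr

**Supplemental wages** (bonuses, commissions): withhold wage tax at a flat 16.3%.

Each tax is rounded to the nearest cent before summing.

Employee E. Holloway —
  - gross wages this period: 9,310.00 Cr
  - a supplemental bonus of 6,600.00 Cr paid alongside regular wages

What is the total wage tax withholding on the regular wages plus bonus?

2,230.64 Cr

Wage Tax: taxable = 9,310.00 Cr
  612.00 Cr + 16.4% × (9,310.00 Cr − 6,000.00 Cr) = 612.00 Cr + 16.4% × 3,310.00 Cr = 1,154.84 Cr
Supplemental (16.3% flat on bonus): 16.3% × 6,600.00 Cr = 1,075.80 Cr
Total wage tax: 1,154.84 Cr + 1,075.80 Cr = 2,230.64 Cr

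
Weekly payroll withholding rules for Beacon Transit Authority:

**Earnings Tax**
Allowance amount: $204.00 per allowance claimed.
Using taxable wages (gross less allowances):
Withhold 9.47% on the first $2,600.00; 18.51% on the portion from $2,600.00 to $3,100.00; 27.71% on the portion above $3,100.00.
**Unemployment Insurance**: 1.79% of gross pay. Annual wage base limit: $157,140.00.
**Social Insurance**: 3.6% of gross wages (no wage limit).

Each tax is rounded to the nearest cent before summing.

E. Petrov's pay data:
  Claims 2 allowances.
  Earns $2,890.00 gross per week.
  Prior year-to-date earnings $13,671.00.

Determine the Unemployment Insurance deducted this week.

$51.73

Unemployment Insurance: 1.79% × $2,890.00 = $51.73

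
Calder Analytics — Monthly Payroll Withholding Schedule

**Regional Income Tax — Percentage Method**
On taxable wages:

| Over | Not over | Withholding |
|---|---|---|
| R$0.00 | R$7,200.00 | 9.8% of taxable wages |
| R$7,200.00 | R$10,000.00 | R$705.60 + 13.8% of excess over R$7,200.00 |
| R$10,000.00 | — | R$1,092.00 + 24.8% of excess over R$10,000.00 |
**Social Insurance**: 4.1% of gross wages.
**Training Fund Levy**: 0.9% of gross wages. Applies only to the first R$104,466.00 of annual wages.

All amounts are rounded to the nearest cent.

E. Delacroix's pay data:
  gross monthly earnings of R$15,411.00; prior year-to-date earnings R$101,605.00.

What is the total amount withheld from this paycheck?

Regional Income Tax: taxable = R$15,411.00
  R$1,092.00 + 24.8% × (R$15,411.00 − R$10,000.00) = R$1,092.00 + 24.8% × R$5,411.00 = R$2,433.93
Social Insurance: 4.1% × R$15,411.00 = R$631.85
Training Fund Levy: cap R$104,466.00 − YTD R$101,605.00 = R$2,861.00 subject; 0.9% × R$2,861.00 = R$25.75
Total: R$2,433.93 + R$631.85 + R$25.75 = R$3,091.53

R$3,091.53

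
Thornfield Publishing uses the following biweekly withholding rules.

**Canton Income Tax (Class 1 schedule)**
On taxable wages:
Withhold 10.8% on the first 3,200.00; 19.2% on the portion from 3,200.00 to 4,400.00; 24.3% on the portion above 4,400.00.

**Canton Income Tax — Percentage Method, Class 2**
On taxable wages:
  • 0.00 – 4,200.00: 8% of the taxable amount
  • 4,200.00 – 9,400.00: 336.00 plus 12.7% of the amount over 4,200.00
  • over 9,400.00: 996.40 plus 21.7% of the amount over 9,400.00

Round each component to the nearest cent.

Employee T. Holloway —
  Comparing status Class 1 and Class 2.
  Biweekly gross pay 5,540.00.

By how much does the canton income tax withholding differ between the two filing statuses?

346.84

Canton Income Tax (Class 1): taxable = 5,540.00
  576.00 + 24.3% × (5,540.00 − 4,400.00) = 576.00 + 24.3% × 1,140.00 = 853.02
Canton Income Tax (Class 2): taxable = 5,540.00
  336.00 + 12.7% × (5,540.00 − 4,200.00) = 336.00 + 12.7% × 1,340.00 = 506.18
Difference: |853.02 − 506.18| = 346.84 (higher under Class 1)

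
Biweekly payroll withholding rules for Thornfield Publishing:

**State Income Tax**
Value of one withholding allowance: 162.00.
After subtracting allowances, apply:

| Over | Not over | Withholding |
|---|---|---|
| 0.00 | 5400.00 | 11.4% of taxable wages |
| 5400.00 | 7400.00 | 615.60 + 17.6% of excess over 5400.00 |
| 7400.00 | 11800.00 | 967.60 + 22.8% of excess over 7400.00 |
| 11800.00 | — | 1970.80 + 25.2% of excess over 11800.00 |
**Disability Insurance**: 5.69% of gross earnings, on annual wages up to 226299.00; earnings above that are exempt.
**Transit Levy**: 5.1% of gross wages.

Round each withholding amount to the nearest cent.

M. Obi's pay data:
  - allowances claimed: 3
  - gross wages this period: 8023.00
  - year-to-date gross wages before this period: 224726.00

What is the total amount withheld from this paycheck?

State Income Tax: taxable = 8023.00 − 3×162.00 = 7537.00
  967.60 + 22.8% × (7537.00 − 7400.00) = 967.60 + 22.8% × 137.00 = 998.84
Disability Insurance: cap 226299.00 − YTD 224726.00 = 1573.00 subject; 5.69% × 1573.00 = 89.50
Transit Levy: 5.1% × 8023.00 = 409.17
Total: 998.84 + 89.50 + 409.17 = 1497.51

1497.51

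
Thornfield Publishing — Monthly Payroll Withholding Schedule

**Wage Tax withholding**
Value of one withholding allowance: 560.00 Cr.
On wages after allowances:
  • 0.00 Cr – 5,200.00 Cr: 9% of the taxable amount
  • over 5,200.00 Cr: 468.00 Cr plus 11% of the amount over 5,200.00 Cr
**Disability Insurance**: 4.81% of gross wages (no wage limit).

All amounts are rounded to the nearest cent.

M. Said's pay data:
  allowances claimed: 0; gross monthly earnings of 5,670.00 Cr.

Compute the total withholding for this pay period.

Wage Tax: taxable = 5,670.00 Cr
  468.00 Cr + 11% × (5,670.00 Cr − 5,200.00 Cr) = 468.00 Cr + 11% × 470.00 Cr = 519.70 Cr
Disability Insurance: 4.81% × 5,670.00 Cr = 272.73 Cr
Total: 519.70 Cr + 272.73 Cr = 792.43 Cr

792.43 Cr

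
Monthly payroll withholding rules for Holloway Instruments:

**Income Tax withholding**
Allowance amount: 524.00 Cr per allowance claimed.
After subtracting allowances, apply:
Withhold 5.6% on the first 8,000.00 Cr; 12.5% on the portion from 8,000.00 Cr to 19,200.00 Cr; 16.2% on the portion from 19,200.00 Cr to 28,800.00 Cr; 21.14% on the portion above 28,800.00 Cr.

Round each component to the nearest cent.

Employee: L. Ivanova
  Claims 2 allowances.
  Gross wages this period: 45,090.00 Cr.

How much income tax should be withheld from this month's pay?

6,625.36 Cr

Income Tax: taxable = 45,090.00 Cr − 2×524.00 Cr = 44,042.00 Cr
  3,403.20 Cr + 21.14% × (44,042.00 Cr − 28,800.00 Cr) = 3,403.20 Cr + 21.14% × 15,242.00 Cr = 6,625.36 Cr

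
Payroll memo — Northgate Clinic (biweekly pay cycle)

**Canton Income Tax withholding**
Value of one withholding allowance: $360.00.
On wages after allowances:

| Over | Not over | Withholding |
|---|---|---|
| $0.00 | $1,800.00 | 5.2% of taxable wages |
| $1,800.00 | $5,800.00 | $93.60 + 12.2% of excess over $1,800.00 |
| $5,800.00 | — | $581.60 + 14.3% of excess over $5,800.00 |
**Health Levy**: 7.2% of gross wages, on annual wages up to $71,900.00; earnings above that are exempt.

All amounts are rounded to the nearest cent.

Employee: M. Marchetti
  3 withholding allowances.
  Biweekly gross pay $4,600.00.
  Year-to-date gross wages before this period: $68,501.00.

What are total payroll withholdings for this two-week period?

Canton Income Tax: taxable = $4,600.00 − 3×$360.00 = $3,520.00
  $93.60 + 12.2% × ($3,520.00 − $1,800.00) = $93.60 + 12.2% × $1,720.00 = $303.44
Health Levy: cap $71,900.00 − YTD $68,501.00 = $3,399.00 subject; 7.2% × $3,399.00 = $244.73
Total: $303.44 + $244.73 = $548.17

$548.17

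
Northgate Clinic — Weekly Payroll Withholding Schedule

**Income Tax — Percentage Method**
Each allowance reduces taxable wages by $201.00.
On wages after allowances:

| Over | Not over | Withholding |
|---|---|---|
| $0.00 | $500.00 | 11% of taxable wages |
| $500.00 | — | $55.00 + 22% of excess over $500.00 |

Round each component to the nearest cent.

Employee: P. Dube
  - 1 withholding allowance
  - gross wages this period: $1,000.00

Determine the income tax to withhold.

$120.78

Income Tax: taxable = $1,000.00 − 1×$201.00 = $799.00
  $55.00 + 22% × ($799.00 − $500.00) = $55.00 + 22% × $299.00 = $120.78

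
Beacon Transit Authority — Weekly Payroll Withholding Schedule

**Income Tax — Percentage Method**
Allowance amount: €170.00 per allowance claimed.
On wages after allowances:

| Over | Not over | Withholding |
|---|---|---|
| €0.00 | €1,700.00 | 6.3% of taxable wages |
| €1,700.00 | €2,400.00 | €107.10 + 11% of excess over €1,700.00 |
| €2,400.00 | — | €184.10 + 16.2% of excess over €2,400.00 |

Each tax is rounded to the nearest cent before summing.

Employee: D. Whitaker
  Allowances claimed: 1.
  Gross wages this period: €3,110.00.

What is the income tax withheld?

Income Tax: taxable = €3,110.00 − 1×€170.00 = €2,940.00
  €184.10 + 16.2% × (€2,940.00 − €2,400.00) = €184.10 + 16.2% × €540.00 = €271.58

€271.58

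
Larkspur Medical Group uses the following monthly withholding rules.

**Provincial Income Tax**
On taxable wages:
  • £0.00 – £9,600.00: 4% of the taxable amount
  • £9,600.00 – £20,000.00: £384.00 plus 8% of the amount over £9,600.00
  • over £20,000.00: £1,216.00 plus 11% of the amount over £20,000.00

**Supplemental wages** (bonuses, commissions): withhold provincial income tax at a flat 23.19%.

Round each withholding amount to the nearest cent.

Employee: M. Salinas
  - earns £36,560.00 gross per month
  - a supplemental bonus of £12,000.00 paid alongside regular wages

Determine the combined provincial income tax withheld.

£5,820.40

Provincial Income Tax: taxable = £36,560.00
  £1,216.00 + 11% × (£36,560.00 − £20,000.00) = £1,216.00 + 11% × £16,560.00 = £3,037.60
Supplemental (23.19% flat on bonus): 23.19% × £12,000.00 = £2,782.80
Total provincial income tax: £3,037.60 + £2,782.80 = £5,820.40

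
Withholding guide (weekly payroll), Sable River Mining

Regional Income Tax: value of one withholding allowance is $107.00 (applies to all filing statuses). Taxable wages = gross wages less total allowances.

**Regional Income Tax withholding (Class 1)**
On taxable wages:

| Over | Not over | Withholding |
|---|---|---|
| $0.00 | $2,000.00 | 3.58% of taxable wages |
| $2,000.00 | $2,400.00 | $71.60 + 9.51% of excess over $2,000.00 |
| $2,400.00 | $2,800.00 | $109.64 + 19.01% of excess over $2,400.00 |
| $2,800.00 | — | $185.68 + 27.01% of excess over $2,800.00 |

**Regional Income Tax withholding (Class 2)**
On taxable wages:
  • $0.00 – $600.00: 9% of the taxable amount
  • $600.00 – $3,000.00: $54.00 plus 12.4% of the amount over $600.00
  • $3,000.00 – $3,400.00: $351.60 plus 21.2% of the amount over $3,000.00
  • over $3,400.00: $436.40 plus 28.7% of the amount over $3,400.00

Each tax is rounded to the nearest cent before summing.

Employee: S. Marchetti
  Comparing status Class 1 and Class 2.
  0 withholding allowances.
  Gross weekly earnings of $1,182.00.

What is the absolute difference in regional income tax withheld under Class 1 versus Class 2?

$83.85

Regional Income Tax (Class 1): taxable = $1,182.00
  3.58% × $1,182.00 = $42.32
Regional Income Tax (Class 2): taxable = $1,182.00
  $54.00 + 12.4% × ($1,182.00 − $600.00) = $54.00 + 12.4% × $582.00 = $126.17
Difference: |$42.32 − $126.17| = $83.85 (higher under Class 2)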